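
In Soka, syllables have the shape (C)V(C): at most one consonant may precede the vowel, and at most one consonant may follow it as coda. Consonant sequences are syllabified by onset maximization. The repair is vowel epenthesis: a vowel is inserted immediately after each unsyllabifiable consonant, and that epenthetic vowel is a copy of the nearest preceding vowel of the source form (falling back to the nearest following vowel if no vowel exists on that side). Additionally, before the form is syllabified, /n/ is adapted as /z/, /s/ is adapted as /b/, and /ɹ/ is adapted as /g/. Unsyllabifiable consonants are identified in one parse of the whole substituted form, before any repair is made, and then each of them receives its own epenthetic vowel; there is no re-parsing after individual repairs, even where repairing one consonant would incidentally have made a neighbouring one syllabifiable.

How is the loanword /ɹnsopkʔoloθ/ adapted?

gozobopkoʔoloθ

Substitution: /ɹ/ → /g/, /n/ → /z/, /s/ → /b/, giving /gzbopkʔoloθ/.
Under (C)V(C), the unsyllabifiable consonants are /g/, /z/, /k/ (at most one coda consonant is licensed; onsets are limited to one consonant).
Each unlicensed consonant becomes the onset of a new syllable: /g/ → /go/, /z/ → /zo/, /k/ → /ko/.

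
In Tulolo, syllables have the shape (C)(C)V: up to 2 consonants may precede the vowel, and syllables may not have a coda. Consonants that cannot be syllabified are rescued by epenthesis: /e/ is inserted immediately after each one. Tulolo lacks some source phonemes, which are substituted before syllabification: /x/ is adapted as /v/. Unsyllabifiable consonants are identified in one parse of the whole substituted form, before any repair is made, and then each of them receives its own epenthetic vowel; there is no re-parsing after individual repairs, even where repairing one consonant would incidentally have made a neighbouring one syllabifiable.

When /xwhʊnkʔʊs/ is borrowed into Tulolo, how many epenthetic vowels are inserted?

After substitution the input is /vwhʊnkʔʊs/.
The unsyllabifiable consonants are /v/, /n/, /s/; each receives one epenthetic vowel.

3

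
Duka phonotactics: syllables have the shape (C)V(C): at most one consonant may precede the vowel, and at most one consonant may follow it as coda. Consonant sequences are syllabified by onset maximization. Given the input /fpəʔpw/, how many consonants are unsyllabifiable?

The consonants /f/, /p/, /w/ cannot be parsed into a legal (C)V(C) syllable (at most one coda consonant is licensed; onsets are limited to one consonant).

3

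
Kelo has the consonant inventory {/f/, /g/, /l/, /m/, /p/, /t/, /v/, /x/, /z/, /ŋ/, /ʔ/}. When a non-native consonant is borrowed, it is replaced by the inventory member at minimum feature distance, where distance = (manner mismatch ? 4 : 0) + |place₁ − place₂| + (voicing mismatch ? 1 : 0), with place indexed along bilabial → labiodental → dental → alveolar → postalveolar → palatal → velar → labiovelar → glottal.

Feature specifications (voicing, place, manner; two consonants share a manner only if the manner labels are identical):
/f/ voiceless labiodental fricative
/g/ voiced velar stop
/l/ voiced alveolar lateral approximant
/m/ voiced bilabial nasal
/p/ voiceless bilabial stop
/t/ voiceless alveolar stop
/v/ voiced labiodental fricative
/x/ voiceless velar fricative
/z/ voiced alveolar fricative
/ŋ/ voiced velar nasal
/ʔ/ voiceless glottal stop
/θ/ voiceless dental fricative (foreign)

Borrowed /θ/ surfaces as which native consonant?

/f/ is closest: same manner (fricative), place distance 1 (dental→labiodental), same voicing; total 1. Next closest is /v/ at distance 2.

f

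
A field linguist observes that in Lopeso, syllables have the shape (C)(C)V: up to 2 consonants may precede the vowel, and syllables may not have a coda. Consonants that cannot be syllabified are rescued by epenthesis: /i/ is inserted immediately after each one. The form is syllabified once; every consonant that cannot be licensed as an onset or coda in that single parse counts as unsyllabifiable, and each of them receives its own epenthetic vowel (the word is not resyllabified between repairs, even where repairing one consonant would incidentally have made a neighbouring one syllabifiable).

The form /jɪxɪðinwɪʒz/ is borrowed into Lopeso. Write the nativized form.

The consonants /ʒ/, /z/ cannot be parsed into a legal (C)(C)V syllable (no codas are permitted; onsets may contain at most 2 consonants).
Inserting the epenthetic vowel yields /ʒ/ → /ʒi/, /z/ → /zi/.

jɪxɪðinwɪʒizi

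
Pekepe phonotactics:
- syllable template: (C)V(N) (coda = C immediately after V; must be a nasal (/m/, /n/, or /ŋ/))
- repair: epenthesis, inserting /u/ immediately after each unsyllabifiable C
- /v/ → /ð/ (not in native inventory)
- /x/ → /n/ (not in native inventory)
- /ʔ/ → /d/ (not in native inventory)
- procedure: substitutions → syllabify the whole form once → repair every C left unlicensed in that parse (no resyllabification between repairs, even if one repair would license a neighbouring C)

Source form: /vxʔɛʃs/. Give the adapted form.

ðunudɛʃusu

Substitution: /v/ → /ð/, /x/ → /n/, /ʔ/ → /d/, giving /ðndɛʃs/.
The consonants /ð/, /n/, /ʃ/, /s/ cannot be parsed into a legal (C)V(N) syllable (only a nasal (/m/, /n/, or /ŋ/) is licensed in coda position; onsets are limited to one consonant).
Inserting the epenthetic vowel yields /ð/ → /ðu/, /n/ → /nu/, /ʃ/ → /ʃu/, /s/ → /su/.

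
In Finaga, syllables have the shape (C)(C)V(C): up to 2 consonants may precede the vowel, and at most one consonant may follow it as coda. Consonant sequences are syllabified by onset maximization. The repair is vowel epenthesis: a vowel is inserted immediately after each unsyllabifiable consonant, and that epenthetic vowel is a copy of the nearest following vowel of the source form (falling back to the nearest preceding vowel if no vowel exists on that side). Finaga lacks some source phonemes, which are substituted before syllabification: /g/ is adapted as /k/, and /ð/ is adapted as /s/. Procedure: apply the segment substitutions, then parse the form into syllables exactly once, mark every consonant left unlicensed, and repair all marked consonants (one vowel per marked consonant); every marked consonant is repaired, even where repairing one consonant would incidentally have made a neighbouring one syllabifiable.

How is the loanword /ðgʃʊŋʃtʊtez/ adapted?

sʊkʃʊŋʃtʊtez

Substitution: /ð/ → /s/, /g/ → /k/, giving /skʃʊŋʃtʊtez/.
Syllabifying with onset maximization leaves /s/ stranded (at most one coda consonant is licensed; onsets may contain at most 2 consonants).
Each unlicensed consonant becomes the onset of a new syllable: /s/ → /sʊ/.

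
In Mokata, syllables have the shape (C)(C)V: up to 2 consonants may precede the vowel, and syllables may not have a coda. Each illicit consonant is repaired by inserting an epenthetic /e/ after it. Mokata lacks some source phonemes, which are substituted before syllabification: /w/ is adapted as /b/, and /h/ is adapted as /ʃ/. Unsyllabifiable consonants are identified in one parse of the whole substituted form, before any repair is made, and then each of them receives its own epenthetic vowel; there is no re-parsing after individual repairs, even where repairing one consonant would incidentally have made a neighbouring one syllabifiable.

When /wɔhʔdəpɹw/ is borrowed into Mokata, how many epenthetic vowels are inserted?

After substitution the input is /bɔʃʔdəpɹb/.
The unsyllabifiable consonants are /ʃ/, /p/, /ɹ/, /b/; each receives one epenthetic vowel.

4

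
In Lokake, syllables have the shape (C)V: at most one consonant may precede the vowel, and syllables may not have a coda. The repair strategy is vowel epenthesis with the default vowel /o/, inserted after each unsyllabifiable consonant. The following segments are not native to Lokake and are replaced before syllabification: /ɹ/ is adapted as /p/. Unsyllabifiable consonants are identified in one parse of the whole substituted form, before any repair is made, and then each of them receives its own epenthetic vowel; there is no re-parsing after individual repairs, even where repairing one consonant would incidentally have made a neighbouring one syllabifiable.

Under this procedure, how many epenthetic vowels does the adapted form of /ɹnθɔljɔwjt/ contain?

After substitution the input is /pnθɔljɔwjt/.
The unsyllabifiable consonants are /p/, /n/, /l/, /w/, /j/, /t/; each receives one epenthetic vowel.

6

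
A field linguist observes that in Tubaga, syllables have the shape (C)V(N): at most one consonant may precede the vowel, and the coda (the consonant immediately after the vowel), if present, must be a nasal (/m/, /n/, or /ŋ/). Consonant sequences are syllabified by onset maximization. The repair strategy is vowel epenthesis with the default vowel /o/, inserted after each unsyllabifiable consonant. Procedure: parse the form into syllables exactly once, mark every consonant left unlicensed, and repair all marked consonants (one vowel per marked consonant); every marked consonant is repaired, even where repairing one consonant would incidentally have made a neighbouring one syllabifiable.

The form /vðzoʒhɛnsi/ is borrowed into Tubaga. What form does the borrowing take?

The consonants /v/, /ð/, /ʒ/ cannot be parsed into a legal (C)V(N) syllable (only a nasal (/m/, /n/, or /ŋ/) is licensed in coda position; onsets are limited to one consonant).
Inserting the epenthetic vowel yields /v/ → /vo/, /ð/ → /ðo/, /ʒ/ → /ʒo/.

voðozoʒohɛnsi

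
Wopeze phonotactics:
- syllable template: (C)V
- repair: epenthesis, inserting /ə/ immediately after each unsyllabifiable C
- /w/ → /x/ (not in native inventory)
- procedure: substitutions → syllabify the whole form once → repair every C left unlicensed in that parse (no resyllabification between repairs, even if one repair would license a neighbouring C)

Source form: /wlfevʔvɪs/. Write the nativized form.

Substitution: /w/ → /x/, giving /xlfevʔvɪs/.
Syllabifying with onset maximization leaves /x/, /l/, /v/, /ʔ/, /s/ stranded (no codas are permitted; onsets are limited to one consonant).
Epenthesis after each stranded consonant: /x/ → /xə/, /l/ → /lə/, /v/ → /və/, /ʔ/ → /ʔə/, /s/ → /sə/.

xələfevəʔəvɪsə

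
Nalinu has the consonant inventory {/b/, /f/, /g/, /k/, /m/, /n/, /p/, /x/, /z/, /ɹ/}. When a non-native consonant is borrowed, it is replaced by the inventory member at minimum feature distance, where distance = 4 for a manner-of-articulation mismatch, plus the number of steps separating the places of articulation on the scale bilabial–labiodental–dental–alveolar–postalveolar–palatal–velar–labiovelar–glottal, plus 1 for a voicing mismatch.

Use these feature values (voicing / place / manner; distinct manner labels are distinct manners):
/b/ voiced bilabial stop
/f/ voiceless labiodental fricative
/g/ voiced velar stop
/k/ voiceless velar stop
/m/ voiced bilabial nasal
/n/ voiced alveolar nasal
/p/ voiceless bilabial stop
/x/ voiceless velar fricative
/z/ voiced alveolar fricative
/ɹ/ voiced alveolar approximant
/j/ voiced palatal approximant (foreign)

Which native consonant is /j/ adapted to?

ɹ

/ɹ/ is closest: same manner (approximant), place distance 2 (palatal→alveolar), same voicing; total 2. Next closest is /g/ at distance 5.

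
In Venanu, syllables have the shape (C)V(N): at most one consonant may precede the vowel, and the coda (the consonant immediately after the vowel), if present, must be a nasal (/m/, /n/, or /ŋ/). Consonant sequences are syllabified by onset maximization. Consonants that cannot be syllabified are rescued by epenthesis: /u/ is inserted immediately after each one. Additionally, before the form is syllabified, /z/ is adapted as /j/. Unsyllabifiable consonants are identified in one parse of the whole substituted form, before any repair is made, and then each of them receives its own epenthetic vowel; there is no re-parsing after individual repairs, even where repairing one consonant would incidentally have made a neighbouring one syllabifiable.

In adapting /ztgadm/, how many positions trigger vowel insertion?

4

After substitution the input is /jtgadm/.
The unsyllabifiable consonants are /j/, /t/, /d/, /m/; each receives one epenthetic vowel.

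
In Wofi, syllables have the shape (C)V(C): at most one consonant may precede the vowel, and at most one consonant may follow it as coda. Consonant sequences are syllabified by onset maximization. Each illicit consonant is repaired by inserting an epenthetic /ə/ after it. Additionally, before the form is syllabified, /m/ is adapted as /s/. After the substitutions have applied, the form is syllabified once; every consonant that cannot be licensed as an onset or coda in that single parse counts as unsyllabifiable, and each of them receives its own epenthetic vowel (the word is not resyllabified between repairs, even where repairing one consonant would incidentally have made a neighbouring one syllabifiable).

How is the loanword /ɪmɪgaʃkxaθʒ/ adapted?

ɪsɪgaʃkəxaθʒə

Substitution: /m/ → /s/, giving /ɪsɪgaʃkxaθʒ/.
Under (C)V(C), the unsyllabifiable consonants are /k/, /ʒ/ (at most one coda consonant is licensed; onsets are limited to one consonant).
Each unlicensed consonant becomes the onset of a new syllable: /k/ → /kə/, /ʒ/ → /ʒə/.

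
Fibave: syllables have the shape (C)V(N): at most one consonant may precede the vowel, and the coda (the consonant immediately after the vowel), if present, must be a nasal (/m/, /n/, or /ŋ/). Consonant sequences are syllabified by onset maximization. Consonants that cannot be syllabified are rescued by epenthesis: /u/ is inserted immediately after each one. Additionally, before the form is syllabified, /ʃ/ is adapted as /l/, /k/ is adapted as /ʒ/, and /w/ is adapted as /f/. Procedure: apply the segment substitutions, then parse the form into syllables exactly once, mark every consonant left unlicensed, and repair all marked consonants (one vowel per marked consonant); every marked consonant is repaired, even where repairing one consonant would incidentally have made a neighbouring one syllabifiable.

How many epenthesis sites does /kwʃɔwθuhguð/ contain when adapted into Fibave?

After substitution the input is /ʒflɔfθuhguð/.
The unsyllabifiable consonants are /ʒ/, /f/, /f/, /h/, /ð/; each receives one epenthetic vowel.

5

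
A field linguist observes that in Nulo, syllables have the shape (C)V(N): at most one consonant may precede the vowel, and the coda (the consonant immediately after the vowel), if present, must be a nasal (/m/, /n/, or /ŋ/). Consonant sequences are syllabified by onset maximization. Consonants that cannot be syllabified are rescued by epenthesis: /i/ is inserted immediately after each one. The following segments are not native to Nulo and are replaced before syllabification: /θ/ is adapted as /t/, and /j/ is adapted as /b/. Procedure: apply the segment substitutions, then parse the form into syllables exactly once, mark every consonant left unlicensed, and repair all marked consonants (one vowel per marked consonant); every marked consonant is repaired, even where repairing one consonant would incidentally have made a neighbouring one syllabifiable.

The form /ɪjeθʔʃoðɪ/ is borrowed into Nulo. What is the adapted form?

Substitution: /j/ → /b/, /θ/ → /t/, giving /ɪbetʔʃoðɪ/.
Under (C)V(N), the unsyllabifiable consonants are /t/, /ʔ/ (only a nasal (/m/, /n/, or /ŋ/) is licensed in coda position; onsets are limited to one consonant).
Each unlicensed consonant becomes the onset of a new syllable: /t/ → /ti/, /ʔ/ → /ʔi/.

ɪbetiʔiʃoðɪ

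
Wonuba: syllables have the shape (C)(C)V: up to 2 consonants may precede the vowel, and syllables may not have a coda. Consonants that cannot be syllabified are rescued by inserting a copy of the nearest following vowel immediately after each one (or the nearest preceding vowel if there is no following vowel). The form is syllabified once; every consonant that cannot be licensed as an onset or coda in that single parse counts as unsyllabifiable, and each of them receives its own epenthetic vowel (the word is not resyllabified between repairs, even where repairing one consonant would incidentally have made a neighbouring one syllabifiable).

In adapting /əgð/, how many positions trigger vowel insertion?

The unsyllabifiable consonants are /g/, /ð/; each receives one epenthetic vowel.

2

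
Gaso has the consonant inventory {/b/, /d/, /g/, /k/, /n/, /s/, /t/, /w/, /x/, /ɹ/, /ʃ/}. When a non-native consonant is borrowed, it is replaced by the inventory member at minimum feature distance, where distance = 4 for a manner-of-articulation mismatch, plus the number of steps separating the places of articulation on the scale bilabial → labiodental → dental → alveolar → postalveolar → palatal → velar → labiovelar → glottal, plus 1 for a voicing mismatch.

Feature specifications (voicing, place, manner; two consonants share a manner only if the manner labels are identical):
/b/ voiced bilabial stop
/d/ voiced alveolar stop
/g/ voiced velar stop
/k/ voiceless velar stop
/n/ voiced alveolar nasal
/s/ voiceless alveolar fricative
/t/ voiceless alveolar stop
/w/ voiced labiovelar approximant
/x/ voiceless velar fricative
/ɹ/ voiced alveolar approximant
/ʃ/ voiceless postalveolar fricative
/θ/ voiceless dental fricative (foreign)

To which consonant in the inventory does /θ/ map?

/s/ is closest: same manner (fricative), place distance 1 (dental→alveolar), same voicing; total 1. Next closest is /ʃ/ at distance 2.

s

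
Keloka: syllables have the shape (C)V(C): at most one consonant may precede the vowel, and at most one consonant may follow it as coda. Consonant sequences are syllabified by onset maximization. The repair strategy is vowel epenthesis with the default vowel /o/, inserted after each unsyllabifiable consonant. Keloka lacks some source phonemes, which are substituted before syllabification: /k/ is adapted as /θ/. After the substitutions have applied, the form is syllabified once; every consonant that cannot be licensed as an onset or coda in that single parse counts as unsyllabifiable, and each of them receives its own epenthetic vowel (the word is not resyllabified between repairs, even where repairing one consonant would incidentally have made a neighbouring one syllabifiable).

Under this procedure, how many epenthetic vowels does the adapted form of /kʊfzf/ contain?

2

After substitution the input is /θʊfzf/.
The unsyllabifiable consonants are /z/, /f/; each receives one epenthetic vowel.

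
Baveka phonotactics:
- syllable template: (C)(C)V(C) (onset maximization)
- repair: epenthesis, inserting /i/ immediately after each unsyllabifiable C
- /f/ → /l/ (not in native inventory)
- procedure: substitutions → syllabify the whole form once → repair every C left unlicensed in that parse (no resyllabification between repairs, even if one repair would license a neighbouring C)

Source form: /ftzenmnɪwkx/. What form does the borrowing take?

Substitution: /f/ → /l/, giving /ltzenmnɪwkx/.
Under (C)(C)V(C), the unsyllabifiable consonants are /l/, /k/, /x/ (at most one coda consonant is licensed; onsets may contain at most 2 consonants).
Each unlicensed consonant becomes the onset of a new syllable: /l/ → /li/, /k/ → /ki/, /x/ → /xi/.

litzenmnɪwkixi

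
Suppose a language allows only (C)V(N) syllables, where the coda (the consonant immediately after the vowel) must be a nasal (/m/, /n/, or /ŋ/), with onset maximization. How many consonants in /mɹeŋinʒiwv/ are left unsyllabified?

3

Under (C)V(N), the unsyllabifiable consonants are /m/, /w/, /v/ (only a nasal (/m/, /n/, or /ŋ/) is licensed in coda position; onsets are limited to one consonant).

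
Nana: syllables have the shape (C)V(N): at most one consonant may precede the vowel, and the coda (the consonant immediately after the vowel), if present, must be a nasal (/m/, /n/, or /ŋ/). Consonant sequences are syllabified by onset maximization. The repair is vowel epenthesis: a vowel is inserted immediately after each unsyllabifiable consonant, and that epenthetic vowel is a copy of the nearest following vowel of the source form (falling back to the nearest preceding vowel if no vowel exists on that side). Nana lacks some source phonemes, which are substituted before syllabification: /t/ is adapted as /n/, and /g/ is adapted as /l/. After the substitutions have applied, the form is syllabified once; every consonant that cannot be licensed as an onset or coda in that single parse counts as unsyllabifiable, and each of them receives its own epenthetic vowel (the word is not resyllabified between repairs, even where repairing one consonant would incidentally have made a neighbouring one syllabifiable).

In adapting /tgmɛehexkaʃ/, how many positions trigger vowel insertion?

4

After substitution the input is /nlmɛehexkaʃ/.
The unsyllabifiable consonants are /n/, /l/, /x/, /ʃ/; each receives one epenthetic vowel.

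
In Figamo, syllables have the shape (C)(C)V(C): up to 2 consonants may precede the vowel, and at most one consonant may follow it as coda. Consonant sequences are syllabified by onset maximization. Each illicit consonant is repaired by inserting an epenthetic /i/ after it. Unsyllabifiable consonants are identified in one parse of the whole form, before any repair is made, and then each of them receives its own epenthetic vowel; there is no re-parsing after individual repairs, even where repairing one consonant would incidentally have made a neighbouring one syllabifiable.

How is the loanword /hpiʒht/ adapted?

hpiʒhiti

Syllabifying with onset maximization leaves /h/, /t/ stranded (at most one coda consonant is licensed; onsets may contain at most 2 consonants).
Each unlicensed consonant becomes the onset of a new syllable: /h/ → /hi/, /t/ → /ti/.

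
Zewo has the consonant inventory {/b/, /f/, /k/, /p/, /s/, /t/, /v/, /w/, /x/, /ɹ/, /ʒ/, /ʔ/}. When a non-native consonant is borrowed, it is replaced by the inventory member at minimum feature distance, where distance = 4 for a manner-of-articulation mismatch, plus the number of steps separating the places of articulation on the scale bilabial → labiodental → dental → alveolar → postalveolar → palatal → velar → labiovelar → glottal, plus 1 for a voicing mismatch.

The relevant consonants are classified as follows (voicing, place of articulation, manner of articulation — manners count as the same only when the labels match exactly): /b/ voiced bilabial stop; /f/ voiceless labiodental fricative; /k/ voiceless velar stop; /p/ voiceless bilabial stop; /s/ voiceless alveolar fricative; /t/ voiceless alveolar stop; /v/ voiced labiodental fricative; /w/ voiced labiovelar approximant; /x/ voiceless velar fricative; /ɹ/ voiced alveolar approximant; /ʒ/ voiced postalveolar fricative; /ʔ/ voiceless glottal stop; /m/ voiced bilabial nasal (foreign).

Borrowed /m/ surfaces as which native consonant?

/b/ is closest: manner differs (nasal→stop, +4), place distance 0 (bilabial→bilabial), same voicing; total 4. Next closest is /p/ at distance 5.

b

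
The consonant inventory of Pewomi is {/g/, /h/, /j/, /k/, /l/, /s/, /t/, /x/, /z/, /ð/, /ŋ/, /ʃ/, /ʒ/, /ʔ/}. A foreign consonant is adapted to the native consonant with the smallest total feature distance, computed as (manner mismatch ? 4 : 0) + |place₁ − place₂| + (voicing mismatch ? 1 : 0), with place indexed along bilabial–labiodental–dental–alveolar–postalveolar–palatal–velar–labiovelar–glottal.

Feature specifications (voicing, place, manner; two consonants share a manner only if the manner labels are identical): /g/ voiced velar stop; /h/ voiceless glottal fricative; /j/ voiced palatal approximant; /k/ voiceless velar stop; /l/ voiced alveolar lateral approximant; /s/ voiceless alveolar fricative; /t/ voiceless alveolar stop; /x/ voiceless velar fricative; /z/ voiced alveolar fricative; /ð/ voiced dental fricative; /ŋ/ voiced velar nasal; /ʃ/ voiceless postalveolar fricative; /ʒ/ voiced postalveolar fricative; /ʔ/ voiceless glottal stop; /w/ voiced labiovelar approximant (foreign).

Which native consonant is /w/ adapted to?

j

/j/ is closest: same manner (approximant), place distance 2 (labiovelar→palatal), same voicing; total 2. Next closest is /g/ at distance 5.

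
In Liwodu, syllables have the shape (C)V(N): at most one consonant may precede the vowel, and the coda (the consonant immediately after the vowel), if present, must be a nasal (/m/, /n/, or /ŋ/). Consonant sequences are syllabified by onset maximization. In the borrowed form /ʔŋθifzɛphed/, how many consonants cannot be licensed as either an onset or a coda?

5

The consonants /ʔ/, /ŋ/, /f/, /p/, /d/ cannot be parsed into a legal (C)V(N) syllable (only a nasal (/m/, /n/, or /ŋ/) is licensed in coda position; onsets are limited to one consonant).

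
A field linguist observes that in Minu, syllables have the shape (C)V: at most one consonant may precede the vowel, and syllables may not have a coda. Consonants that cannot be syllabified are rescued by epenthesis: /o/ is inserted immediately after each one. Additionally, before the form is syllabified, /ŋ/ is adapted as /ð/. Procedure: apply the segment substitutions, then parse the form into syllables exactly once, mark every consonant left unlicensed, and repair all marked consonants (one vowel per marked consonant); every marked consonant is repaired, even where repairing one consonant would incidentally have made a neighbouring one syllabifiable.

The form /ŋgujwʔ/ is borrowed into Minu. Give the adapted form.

Substitution: /ŋ/ → /ð/, giving /ðgujwʔ/.
Under (C)V, the unsyllabifiable consonants are /ð/, /j/, /w/, /ʔ/ (no codas are permitted; onsets are limited to one consonant).
Each unlicensed consonant becomes the onset of a new syllable: /ð/ → /ðo/, /j/ → /jo/, /w/ → /wo/, /ʔ/ → /ʔo/.

ðogujowoʔo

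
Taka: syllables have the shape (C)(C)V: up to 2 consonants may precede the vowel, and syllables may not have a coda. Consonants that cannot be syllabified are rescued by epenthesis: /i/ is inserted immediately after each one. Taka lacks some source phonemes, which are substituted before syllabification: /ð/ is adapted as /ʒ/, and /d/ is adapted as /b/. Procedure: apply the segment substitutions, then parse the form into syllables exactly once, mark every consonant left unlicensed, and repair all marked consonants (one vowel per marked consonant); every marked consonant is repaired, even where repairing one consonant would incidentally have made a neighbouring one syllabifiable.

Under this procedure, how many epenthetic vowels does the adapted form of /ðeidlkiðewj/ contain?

3

After substitution the input is /ʒeiblkiʒewj/.
The unsyllabifiable consonants are /b/, /w/, /j/; each receives one epenthetic vowel.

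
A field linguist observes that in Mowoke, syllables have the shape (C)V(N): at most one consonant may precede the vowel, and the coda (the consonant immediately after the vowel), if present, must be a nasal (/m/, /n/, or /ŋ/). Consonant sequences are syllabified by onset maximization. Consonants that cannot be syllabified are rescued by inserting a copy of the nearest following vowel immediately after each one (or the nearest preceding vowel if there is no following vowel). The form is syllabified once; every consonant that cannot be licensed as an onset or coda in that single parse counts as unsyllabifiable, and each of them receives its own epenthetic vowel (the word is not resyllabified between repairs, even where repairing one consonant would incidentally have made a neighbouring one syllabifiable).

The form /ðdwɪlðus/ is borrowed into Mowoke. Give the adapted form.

The consonants /ð/, /d/, /l/, /s/ cannot be parsed into a legal (C)V(N) syllable (only a nasal (/m/, /n/, or /ŋ/) is licensed in coda position; onsets are limited to one consonant).
Inserting the epenthetic vowel yields /ð/ → /ðɪ/, /d/ → /dɪ/, /l/ → /lu/, /s/ → /su/.

ðɪdɪwɪluðusu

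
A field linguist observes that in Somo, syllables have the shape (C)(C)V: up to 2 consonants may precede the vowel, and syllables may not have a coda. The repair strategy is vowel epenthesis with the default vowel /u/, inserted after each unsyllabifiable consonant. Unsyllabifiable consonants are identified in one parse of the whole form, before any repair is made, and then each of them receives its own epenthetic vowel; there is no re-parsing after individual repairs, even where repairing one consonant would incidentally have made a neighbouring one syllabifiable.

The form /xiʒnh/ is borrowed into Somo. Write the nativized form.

Under (C)(C)V, the unsyllabifiable consonants are /ʒ/, /n/, /h/ (no codas are permitted; onsets may contain at most 2 consonants).
Each unlicensed consonant becomes the onset of a new syllable: /ʒ/ → /ʒu/, /n/ → /nu/, /h/ → /hu/.

xiʒunuhu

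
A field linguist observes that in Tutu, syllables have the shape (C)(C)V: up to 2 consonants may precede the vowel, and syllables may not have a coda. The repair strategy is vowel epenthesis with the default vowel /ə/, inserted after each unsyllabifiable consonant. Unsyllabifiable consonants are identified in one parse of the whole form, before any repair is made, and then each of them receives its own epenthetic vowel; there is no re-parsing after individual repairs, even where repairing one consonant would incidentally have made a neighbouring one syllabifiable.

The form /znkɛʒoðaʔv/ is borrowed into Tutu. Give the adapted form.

zənkɛʒoðaʔəvə

Under (C)(C)V, the unsyllabifiable consonants are /z/, /ʔ/, /v/ (no codas are permitted; onsets may contain at most 2 consonants).
Each unlicensed consonant becomes the onset of a new syllable: /z/ → /zə/, /ʔ/ → /ʔə/, /v/ → /və/.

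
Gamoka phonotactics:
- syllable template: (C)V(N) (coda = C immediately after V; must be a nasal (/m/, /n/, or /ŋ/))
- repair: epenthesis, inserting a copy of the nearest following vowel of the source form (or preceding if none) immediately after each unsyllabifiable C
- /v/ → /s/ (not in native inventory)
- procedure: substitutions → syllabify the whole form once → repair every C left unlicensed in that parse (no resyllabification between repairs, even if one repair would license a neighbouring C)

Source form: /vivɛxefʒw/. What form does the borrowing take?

Substitution: /v/ → /s/, giving /sisɛxefʒw/.
Syllabifying with onset maximization leaves /f/, /ʒ/, /w/ stranded (only a nasal (/m/, /n/, or /ŋ/) is licensed in coda position; onsets are limited to one consonant).
Inserting the epenthetic vowel yields /f/ → /fe/, /ʒ/ → /ʒe/, /w/ → /we/.

sisɛxefeʒewe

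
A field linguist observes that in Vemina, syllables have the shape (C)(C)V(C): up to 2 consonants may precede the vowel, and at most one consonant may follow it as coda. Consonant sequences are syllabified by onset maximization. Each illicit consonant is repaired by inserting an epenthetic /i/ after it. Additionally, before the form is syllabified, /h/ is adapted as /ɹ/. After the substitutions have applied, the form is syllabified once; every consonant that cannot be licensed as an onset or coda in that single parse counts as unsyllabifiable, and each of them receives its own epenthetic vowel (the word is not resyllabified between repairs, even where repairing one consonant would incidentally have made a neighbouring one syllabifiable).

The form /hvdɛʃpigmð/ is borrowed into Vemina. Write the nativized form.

Substitution: /h/ → /ɹ/, giving /ɹvdɛʃpigmð/.
Under (C)(C)V(C), the unsyllabifiable consonants are /ɹ/, /m/, /ð/ (at most one coda consonant is licensed; onsets may contain at most 2 consonants).
Inserting the epenthetic vowel yields /ɹ/ → /ɹi/, /m/ → /mi/, /ð/ → /ði/.

ɹivdɛʃpigmiði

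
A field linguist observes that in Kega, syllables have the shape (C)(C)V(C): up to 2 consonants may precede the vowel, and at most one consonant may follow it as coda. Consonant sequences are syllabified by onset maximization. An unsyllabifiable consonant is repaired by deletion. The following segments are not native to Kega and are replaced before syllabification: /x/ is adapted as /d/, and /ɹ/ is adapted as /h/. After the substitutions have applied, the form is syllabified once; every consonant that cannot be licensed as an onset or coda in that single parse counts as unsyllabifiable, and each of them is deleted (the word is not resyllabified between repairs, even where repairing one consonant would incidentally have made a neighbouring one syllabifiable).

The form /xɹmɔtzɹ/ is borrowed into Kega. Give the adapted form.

hmɔt

Substitution: /x/ → /d/, /ɹ/ → /h/, giving /dhmɔtzh/.
Syllabifying with onset maximization leaves /d/, /z/, /h/ stranded (at most one coda consonant is licensed; onsets may contain at most 2 consonants).
Deleting the stranded consonants removes /d/, /z/, /h/.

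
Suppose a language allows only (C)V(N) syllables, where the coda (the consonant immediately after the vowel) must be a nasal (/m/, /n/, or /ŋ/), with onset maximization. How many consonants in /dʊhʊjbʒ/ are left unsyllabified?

Under (C)V(N), the unsyllabifiable consonants are /j/, /b/, /ʒ/ (only a nasal (/m/, /n/, or /ŋ/) is licensed in coda position; onsets are limited to one consonant).

3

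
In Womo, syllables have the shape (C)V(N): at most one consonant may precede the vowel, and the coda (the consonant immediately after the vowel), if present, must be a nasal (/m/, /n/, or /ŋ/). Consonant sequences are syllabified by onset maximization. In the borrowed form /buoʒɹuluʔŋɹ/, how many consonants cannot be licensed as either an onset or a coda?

Syllabifying with onset maximization leaves /ʒ/, /ʔ/, /ŋ/, /ɹ/ stranded (only a nasal (/m/, /n/, or /ŋ/) is licensed in coda position; onsets are limited to one consonant).

4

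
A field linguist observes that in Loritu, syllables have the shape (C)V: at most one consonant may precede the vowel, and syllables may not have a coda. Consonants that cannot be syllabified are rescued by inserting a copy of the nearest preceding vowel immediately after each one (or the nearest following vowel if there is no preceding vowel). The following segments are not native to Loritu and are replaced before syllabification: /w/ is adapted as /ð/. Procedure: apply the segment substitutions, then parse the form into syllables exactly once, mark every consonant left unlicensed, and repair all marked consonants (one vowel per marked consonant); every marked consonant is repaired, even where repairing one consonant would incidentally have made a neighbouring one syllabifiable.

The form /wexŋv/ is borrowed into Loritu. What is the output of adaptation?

Substitution: /w/ → /ð/, giving /ðexŋv/.
Syllabifying with onset maximization leaves /x/, /ŋ/, /v/ stranded (no codas are permitted; onsets are limited to one consonant).
Each unlicensed consonant becomes the onset of a new syllable: /x/ → /xe/, /ŋ/ → /ŋe/, /v/ → /ve/.

ðexeŋeve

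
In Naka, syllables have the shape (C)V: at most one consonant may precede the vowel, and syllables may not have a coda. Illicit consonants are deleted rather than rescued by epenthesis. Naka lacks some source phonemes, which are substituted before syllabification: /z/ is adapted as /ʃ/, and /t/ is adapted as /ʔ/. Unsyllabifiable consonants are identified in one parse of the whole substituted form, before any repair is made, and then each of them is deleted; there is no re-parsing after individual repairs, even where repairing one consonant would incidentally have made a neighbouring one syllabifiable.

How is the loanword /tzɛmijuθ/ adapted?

Substitution: /t/ → /ʔ/, /z/ → /ʃ/, giving /ʔʃɛmijuθ/.
Syllabifying with onset maximization leaves /ʔ/, /θ/ stranded (no codas are permitted; onsets are limited to one consonant).
Deletion applies to /ʔ/, /θ/.

ʃɛmiju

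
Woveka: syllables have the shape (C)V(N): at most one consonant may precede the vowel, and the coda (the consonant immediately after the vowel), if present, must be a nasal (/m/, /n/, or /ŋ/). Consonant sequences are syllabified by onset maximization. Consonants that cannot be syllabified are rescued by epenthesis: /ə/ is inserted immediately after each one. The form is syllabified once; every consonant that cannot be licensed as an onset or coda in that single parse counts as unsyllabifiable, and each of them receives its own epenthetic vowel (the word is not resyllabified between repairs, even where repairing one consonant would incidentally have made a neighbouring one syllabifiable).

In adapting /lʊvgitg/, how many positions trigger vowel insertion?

The unsyllabifiable consonants are /v/, /t/, /g/; each receives one epenthetic vowel.

3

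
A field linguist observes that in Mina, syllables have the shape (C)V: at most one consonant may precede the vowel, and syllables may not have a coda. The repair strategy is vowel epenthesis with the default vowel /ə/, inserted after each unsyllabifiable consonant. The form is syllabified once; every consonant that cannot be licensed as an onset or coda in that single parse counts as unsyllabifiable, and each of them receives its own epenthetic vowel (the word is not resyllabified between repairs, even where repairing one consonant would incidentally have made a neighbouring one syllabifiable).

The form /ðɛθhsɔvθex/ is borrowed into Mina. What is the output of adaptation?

Under (C)V, the unsyllabifiable consonants are /θ/, /h/, /v/, /x/ (no codas are permitted; onsets are limited to one consonant).
Inserting the epenthetic vowel yields /θ/ → /θə/, /h/ → /hə/, /v/ → /və/, /x/ → /xə/.

ðɛθəhəsɔvəθexə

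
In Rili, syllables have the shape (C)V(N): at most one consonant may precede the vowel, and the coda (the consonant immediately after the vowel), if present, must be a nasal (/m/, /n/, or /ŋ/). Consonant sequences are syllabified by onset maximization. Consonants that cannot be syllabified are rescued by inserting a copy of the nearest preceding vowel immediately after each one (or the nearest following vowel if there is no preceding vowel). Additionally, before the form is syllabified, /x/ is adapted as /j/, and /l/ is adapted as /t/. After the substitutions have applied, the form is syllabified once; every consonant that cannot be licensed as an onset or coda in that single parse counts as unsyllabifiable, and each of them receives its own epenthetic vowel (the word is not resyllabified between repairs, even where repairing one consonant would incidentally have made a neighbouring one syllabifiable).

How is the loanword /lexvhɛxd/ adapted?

Substitution: /l/ → /t/, /x/ → /j/, giving /tejvhɛjd/.
Under (C)V(N), the unsyllabifiable consonants are /j/, /v/, /j/, /d/ (only a nasal (/m/, /n/, or /ŋ/) is licensed in coda position; onsets are limited to one consonant).
Each unlicensed consonant becomes the onset of a new syllable: /j/ → /je/, /v/ → /ve/, /j/ → /jɛ/, /d/ → /dɛ/.

tejevehɛjɛdɛ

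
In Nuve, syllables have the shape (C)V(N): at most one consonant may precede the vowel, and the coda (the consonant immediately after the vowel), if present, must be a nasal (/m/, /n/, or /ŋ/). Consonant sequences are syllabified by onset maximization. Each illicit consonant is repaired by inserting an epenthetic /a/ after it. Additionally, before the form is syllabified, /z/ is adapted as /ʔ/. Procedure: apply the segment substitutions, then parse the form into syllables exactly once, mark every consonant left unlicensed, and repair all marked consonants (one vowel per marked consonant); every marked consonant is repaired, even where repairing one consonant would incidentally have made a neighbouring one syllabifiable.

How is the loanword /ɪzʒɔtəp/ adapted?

Substitution: /z/ → /ʔ/, giving /ɪʔʒɔtəp/.
Syllabifying with onset maximization leaves /ʔ/, /p/ stranded (only a nasal (/m/, /n/, or /ŋ/) is licensed in coda position; onsets are limited to one consonant).
Each unlicensed consonant becomes the onset of a new syllable: /ʔ/ → /ʔa/, /p/ → /pa/.

ɪʔaʒɔtəpa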